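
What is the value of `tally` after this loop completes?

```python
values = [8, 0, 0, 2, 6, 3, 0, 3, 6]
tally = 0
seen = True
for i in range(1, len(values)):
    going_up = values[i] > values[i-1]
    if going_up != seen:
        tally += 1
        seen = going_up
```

Count direction changes in [8, 0, 0, 2, 6, 3, 0, 3, 6]
`tally` takes the values: 0 → 1 → 2 → 3 → 4

Answer: 4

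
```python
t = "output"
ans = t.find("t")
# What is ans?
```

Trace:
`t = "output"` → t = 'output'
`ans = t.find("t")` → ans = 2
So ans = 2

Answer: 2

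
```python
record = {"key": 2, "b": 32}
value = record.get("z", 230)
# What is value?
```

Trace:
`record = {"key": 2, "b": 32}` → record = {'key': 2, 'b': 32}
`value = record.get("z", 230)` → value = 230
So value = 230

Answer: 230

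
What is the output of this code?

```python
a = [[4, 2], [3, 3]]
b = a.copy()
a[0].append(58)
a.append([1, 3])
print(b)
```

Key concept: shallow copy with nested lists.
Step by step:
`a = [[4, 2], [3, 3]]` → a = [[4, 2], [3, 3]]
`b = a.copy()` → b = [[4, 2], [3, 3]]
`a[0].append(58)` → a = [[4, 2, 58], [3, 3]]; b = [[4, 2, 58], [3, 3]]
`a.append([1, 3])` → a = [[4, 2, 58], [3, 3], [1, 3]]
`print(b)` → prints [[4, 2, 58], [3, 3]]

Answer: [[4, 2, 58], [3, 3]]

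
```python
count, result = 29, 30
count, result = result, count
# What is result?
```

Trace:
`count, result = 29, 30` → count = 29; result = 30
`count, result = result, count` → count = 30; result = 29
So result = 29

Answer: 29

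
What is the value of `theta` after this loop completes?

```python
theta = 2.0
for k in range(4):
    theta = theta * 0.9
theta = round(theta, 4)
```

Exponential decay: 2.0 * 0.9^4
`theta` takes the values: 2.0 → 1.8 → 1.62 → 1.458 → 1.3122

Answer: 1.3122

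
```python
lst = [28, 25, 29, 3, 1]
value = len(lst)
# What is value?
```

Trace:
`lst = [28, 25, 29, 3, 1]` → lst = [28, 25, 29, 3, 1]
`value = len(lst)` → value = 5
So value = 5

Answer: 5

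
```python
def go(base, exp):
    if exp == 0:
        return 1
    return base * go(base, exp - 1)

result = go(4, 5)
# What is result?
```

go(4, 5) = 4 * 4 * 4 * 4 * 4 = 1024

Answer: 1024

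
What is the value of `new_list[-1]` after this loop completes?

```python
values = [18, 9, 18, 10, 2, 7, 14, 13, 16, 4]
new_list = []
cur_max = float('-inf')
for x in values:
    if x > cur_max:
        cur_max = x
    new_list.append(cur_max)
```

Running max ends at 18
`new_list` takes the values: [] → [18] → [18, 18] → [18, 18, 18] → [18, 18, 18, 18] → [18, 18, 18, 18, 18] → [18, 18, 18, 18, 18, 18] → [18, 18, 18, 18, 18, 18, 18] → [18, 18, 18, 18, 18, 18, 18, 18] → [18, 18, 18, 18, 18, 18, 18, 18, 18] → [18, 18, 18, 18, 18, 18, 18, 18, 18, 18]
So `new_list[-1]` = 18

Answer: 18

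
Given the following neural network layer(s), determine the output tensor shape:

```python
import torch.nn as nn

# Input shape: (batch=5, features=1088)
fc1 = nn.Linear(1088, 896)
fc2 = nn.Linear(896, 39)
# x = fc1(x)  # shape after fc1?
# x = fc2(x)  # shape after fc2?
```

Input: (5, 1088) -> after fc1: (5, 896) -> Output: (5, 39)

Answer: (5, 39)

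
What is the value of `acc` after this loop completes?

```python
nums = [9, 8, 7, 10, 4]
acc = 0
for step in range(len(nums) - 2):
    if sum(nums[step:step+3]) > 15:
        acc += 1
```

Count windows with sum > 15
`acc` takes the values: 0 → 1 → 2 → 3

Answer: 3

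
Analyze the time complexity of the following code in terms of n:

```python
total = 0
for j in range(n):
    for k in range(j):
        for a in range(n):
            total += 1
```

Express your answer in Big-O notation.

Each loop level contributes: n × n × n. Multiplying the contributions gives O(n^3).

Answer: O(n^3)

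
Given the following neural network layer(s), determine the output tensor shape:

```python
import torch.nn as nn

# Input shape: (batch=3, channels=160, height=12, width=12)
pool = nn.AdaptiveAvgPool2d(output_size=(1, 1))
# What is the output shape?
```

Input: (3, 160, 12, 12) -> Output: (3, 160, 1, 1)

Answer: (3, 160, 1, 1)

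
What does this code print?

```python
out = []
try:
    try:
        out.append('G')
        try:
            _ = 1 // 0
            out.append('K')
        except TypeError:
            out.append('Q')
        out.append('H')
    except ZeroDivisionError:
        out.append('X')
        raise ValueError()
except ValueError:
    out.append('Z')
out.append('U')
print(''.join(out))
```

Execution trace: 'G' (try body) → 'X' (except ZeroDivisionError) → 'Z' (outer except ValueError) → 'U' (after the try/except). Output: GXZU

Answer: GXZU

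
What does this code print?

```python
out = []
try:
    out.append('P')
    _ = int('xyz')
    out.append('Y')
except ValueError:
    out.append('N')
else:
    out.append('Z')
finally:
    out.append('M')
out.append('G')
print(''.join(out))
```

Execution trace: 'P' (try body) → 'N' (except ValueError) → 'M' (finally) → 'G' (after the try/except). Output: PNMG

Answer: PNMG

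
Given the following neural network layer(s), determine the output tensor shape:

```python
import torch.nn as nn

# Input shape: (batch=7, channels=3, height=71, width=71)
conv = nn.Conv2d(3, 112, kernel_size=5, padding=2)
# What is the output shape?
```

Input: (7, 3, 71, 71) -> Output: (7, 112, 71, 71)

Answer: (7, 112, 71, 71)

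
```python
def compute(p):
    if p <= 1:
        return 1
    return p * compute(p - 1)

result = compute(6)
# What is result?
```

compute(6) = 6 * 5 * 4 * 3 * 2 * 1 = 720

Answer: 720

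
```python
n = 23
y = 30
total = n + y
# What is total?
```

Trace:
`n = 23` → n = 23
`y = 30` → y = 30
`total = n + y` → total = 53
So total = 53

Answer: 53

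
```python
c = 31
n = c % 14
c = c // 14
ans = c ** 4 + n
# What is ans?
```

Trace:
`c = 31` → c = 31
`n = c % 14` → n = 3
`c = c // 14` → c = 2
`ans = c ** 4 + n` → ans = 19
So ans = 19

Answer: 19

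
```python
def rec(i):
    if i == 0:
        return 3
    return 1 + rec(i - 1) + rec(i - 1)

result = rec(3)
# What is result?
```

rec(i) = 1 + 2·rec(i-1), rec(0)=3. Closed form: (3+1)·2^3 - 1 = 31.

Answer: 31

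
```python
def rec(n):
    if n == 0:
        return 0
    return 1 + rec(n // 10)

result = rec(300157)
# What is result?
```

Count of digits of 300157: 6

Answer: 6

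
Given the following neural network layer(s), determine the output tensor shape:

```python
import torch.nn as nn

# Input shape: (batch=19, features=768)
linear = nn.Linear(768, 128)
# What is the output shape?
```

Input: (19, 768) -> Output: (19, 128)

Answer: (19, 128)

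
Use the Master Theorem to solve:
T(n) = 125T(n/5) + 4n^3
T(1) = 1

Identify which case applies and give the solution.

a=125, b=5, f(n)=4n^3. log_5(125) = 3. Since c=3 = 3, Case 2 applies: T(n) = Θ(n^log_b(a) · log n) = O(n^3 log n).

Answer: O(n^3 log n) - Case 2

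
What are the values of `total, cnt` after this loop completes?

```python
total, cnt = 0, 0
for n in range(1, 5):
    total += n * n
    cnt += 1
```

Sum of squares and count
`total, cnt` takes the values: (0, 0) → (1, 0) → (1, 1) → (5, 1) → (5, 2) → (14, 2) → (14, 3) → (30, 3) → (30, 4)

Answer: 30, 4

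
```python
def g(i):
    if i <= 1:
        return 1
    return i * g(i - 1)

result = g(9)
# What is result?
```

g(9) = 9 * 8 * 7 * 6 * 5 * 4 * 3 * 2 * 1 = 362880

Answer: 362880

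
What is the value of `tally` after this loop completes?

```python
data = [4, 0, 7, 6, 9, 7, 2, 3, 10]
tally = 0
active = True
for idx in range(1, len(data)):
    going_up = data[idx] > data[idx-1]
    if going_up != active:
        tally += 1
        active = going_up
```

Count direction changes in [4, 0, 7, 6, 9, 7, 2, 3, 10]
`tally` takes the values: 0 → 1 → 2 → 3 → 4 → 5 → 6

Answer: 6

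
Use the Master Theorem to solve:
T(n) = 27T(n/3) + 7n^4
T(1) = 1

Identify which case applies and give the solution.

a=27, b=3, f(n)=7n^4. log_3(27) = 3. Since c=4 > 3 and the regularity condition holds (27(n/3)^4 = (27/3^4)n^4 with 27/3^4 < 1), Case 3 applies: T(n) = Θ(f(n)) = O(n^4).

Answer: O(n^4) - Case 3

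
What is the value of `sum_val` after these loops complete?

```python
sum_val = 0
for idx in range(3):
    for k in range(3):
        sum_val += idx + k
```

Sum of all idx+k for idx,k in 3x3
`sum_val` takes the values: 0 → 1 → 3 → 4 → 6 → 9 → 11 → 14 → 18

Answer: 18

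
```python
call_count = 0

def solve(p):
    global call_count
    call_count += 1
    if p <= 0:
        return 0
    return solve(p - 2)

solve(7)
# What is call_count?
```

Linear recursion stepping by 2: 5 calls from p=7 down to ≤0.

Answer: 5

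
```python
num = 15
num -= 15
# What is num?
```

Trace:
`num = 15` → num = 15
`num -= 15` → num = 0
So num = 0

Answer: 0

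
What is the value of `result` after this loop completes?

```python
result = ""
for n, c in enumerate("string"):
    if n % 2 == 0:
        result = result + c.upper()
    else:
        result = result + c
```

Uppercase even positions in 'string'
`result` takes the values: "" → "S" → "St" → "StR" → "StRi" → "StRiN" → "StRiNg"

Answer: "StRiNg"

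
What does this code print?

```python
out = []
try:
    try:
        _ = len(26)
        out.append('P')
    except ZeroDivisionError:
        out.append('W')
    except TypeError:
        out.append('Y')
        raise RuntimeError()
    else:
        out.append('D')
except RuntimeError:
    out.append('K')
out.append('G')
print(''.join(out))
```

Execution trace: 'Y' (inner except TypeError) → 'K' (outer except RuntimeError) → 'G' (after the try/except). Output: YKG

Answer: YKG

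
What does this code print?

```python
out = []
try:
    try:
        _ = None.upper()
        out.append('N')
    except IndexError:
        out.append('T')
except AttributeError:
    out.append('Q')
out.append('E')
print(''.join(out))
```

Execution trace: 'Q' (outer except AttributeError) → 'E' (after the try/except). Output: QE

Answer: QE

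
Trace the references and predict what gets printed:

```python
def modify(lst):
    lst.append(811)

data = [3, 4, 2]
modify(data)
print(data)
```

Key concept: function modifies passed list.
Step by step:
`data = [3, 4, 2]` → data = [3, 4, 2]
`modify(data)` → data = [3, 4, 2, 811]
`print(data)` → prints [3, 4, 2, 811]

Answer: [3, 4, 2, 811]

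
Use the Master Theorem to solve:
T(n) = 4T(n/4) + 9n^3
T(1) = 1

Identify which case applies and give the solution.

a=4, b=4, f(n)=9n^3. log_4(4) = 1. Since c=3 > 1 and the regularity condition holds (4(n/4)^3 = (4/4^3)n^3 with 4/4^3 < 1), Case 3 applies: T(n) = Θ(f(n)) = O(n^3).

Answer: O(n^3) - Case 3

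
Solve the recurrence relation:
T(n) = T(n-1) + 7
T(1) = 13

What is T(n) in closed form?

Unrolling: T(n) = T(1) + 7·(n-1) = 13 + 7(n-1) = 7n + 6.

Answer: T(n) = 7n + 6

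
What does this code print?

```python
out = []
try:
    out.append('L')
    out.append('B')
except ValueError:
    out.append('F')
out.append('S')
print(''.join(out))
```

Execution trace: 'L' (try body) → 'B' (try body, no exception) → 'S' (after the try/except). Output: LBS

Answer: LBS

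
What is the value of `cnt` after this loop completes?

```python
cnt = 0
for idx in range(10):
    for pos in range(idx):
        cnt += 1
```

Triangle number: 0+1+2+...+9
`cnt` takes the values: 0 → 1 → 2 → 3 → 4 → 5 → 6 → 7 → 8 → 9 → 10 → 11 → 12 → 13 → 14 → 15 → 16 → 17 → 18 → 19 → 20 → 21 → 22 → 23 → 24 → 25 → 26 → 27 → 28 → 29 → … → 41 → 42 → 43 → 44 → 45

Answer: 45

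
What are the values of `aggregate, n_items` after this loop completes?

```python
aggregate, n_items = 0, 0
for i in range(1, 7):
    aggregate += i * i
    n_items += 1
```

Sum of squares and count
`aggregate, n_items` takes the values: (0, 0) → (1, 0) → (1, 1) → (5, 1) → (5, 2) → (14, 2) → (14, 3) → (30, 3) → (30, 4) → (55, 4) → (55, 5) → (91, 5) → (91, 6)

Answer: 91, 6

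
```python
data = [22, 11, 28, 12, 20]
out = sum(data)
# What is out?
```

Trace:
`data = [22, 11, 28, 12, 20]` → data = [22, 11, 28, 12, 20]
`out = sum(data)` → out = 93
So out = 93

Answer: 93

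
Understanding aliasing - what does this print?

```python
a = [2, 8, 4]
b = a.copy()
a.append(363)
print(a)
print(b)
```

Key concept: list.copy() creates independent copy.
Step by step:
`a = [2, 8, 4]` → a = [2, 8, 4]
`b = a.copy()` → b = [2, 8, 4]
`a.append(363)` → a = [2, 8, 4, 363]
`print(a)` → prints [2, 8, 4, 363]
`print(b)` → prints [2, 8, 4]

Answer:
[2, 8, 4, 363]
[2, 8, 4]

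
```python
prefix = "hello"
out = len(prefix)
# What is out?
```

Trace:
`prefix = "hello"` → prefix = 'hello'
`out = len(prefix)` → out = 5
So out = 5

Answer: 5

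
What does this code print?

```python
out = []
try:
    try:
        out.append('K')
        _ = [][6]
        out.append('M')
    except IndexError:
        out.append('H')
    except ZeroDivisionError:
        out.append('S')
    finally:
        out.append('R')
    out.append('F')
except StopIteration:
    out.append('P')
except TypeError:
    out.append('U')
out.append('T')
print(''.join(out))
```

Execution trace: 'K' (inner try body) → 'H' (inner except IndexError) → 'R' (inner finally) → 'F' (try body, no exception) → 'T' (after the try/except). Output: KHRFT

Answer: KHRFT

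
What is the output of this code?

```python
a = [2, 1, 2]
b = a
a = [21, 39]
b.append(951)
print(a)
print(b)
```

Key concept: rebinding vs mutation: a is rebound to a new list, b still points at the original.
Step by step:
`a = [2, 1, 2]` → a = [2, 1, 2]
`b = a` → b = [2, 1, 2] (same object as a)
`a = [21, 39]` → a = [21, 39]
`b.append(951)` → b = [2, 1, 2, 951]
`print(a)` → prints [21, 39]
`print(b)` → prints [2, 1, 2, 951]

Answer:
[21, 39]
[2, 1, 2, 951]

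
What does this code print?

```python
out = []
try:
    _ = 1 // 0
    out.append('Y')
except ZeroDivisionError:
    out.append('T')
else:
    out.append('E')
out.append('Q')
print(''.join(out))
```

Execution trace: 'T' (except ZeroDivisionError) → 'Q' (after the try/except). Output: TQ

Answer: TQ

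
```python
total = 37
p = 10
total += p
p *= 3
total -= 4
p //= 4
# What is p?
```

Trace:
`total = 37` → total = 37
`p = 10` → p = 10
`total += p` → total = 47
`p *= 3` → p = 30
`total -= 4` → total = 43
`p //= 4` → p = 7
So p = 7

Answer: 7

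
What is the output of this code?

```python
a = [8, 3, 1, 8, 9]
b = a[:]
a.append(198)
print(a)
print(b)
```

Key concept: slice [:] creates copy.
Step by step:
`a = [8, 3, 1, 8, 9]` → a = [8, 3, 1, 8, 9]
`b = a[:]` → b = [8, 3, 1, 8, 9]
`a.append(198)` → a = [8, 3, 1, 8, 9, 198]
`print(a)` → prints [8, 3, 1, 8, 9, 198]
`print(b)` → prints [8, 3, 1, 8, 9]

Answer:
[8, 3, 1, 8, 9, 198]
[8, 3, 1, 8, 9]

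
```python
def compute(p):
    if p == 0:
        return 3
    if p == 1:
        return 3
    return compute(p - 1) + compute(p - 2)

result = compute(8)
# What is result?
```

Build up from base cases: compute(0)=3, compute(1)=3, compute(2)=6, compute(3)=9, compute(4)=15, compute(5)=24, compute(6)=39, ..., compute(8)=102

Answer: 102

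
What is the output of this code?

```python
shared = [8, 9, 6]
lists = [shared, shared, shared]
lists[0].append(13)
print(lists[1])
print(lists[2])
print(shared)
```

Key concept: list of same reference.
Step by step:
`shared = [8, 9, 6]` → shared = [8, 9, 6]
`lists = [shared, shared, shared]` → lists = [[8, 9, 6], [8, 9, 6], [8, 9, 6]]
`lists[0].append(13)` → shared = [8, 9, 6, 13]; lists = [[8, 9, 6, 13], [8, 9, 6, 13], [8, 9, 6, 13]]
`print(lists[1])` → prints [8, 9, 6, 13]
`print(lists[2])` → prints [8, 9, 6, 13]
`print(shared)` → prints [8, 9, 6, 13]

Answer:
[8, 9, 6, 13]
[8, 9, 6, 13]
[8, 9, 6, 13]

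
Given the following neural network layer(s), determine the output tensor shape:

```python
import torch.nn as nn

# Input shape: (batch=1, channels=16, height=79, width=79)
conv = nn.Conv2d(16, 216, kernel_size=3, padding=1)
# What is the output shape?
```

Input: (1, 16, 79, 79) -> Output: (1, 216, 79, 79)

Answer: (1, 216, 79, 79)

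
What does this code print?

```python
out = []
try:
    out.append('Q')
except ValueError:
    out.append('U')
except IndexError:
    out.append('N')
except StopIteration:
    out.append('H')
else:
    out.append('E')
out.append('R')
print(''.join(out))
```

Execution trace: 'Q' (try body, no exception) → 'E' (else) → 'R' (after the try/except). Output: QER

Answer: QER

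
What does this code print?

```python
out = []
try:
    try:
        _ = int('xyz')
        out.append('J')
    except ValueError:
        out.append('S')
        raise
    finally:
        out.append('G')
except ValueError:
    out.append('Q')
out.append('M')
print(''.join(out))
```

Execution trace: 'S' (except ValueError) → 'G' (finally) → 'Q' (outer except ValueError) → 'M' (after the try/except). Output: SGQM

Answer: SGQM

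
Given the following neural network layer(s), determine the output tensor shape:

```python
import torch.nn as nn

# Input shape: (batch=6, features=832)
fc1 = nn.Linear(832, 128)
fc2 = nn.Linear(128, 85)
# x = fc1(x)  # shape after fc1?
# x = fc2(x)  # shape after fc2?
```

Input: (6, 832) -> after fc1: (6, 128) -> Output: (6, 85)

Answer: (6, 85)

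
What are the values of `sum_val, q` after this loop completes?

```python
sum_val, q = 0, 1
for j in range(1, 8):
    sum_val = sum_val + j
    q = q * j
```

Sum and factorial of 1 to 7
`sum_val, q` takes the values: (0, 1) → (1, 1) → (3, 1) → (3, 2) → (6, 2) → (6, 6) → (10, 6) → (10, 24) → (15, 24) → (15, 120) → (21, 120) → (21, 720) → (28, 720) → (28, 5040)

Answer: 28, 5040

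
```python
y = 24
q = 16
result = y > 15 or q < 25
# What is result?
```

Trace:
`y = 24` → y = 24
`q = 16` → q = 16
`result = y > 15 or q < 25` → result = True
So result = True

Answer: True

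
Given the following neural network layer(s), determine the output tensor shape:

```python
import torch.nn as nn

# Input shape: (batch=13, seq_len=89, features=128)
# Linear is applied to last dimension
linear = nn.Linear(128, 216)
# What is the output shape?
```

Input: (13, 89, 128) -> Output: (13, 89, 216)

Answer: (13, 89, 216)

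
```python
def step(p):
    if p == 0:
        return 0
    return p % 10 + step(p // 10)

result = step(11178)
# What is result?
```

Sum of digits of 11178: 8 + 7 + 1 + 1 + 1 = 18

Answer: 18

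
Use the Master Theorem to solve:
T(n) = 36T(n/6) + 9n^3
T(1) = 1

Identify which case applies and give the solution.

a=36, b=6, f(n)=9n^3. log_6(36) = 2. Since c=3 > 2 and the regularity condition holds (36(n/6)^3 = (36/6^3)n^3 with 36/6^3 < 1), Case 3 applies: T(n) = Θ(f(n)) = O(n^3).

Answer: O(n^3) - Case 3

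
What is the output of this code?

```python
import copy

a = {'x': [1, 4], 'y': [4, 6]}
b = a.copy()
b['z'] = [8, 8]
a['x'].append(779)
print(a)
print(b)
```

Key concept: shallow copy of dict with mutable values.
Step by step:
`a = {'x': [1, 4], 'y': [4, 6]}` → a = {'x': [1, 4], 'y': [4, 6]}
`b = a.copy()` → b = {'x': [1, 4], 'y': [4, 6]}
`b['z'] = [8, 8]` → b = {'x': [1, 4], 'y': [4, 6], 'z': [8, 8]}
`a['x'].append(779)` → a = {'x': [1, 4, 779], 'y': [4, 6]}; b = {'x': [1, 4, 779], 'y': [4, 6], 'z': [8, 8]}
`print(a)` → prints {'x': [1, 4, 779], 'y': [4, 6]}
`print(b)` → prints {'x': [1, 4, 779], 'y': [4, 6], 'z': [8, 8]}

Answer:
{'x': [1, 4, 779], 'y': [4, 6]}
{'x': [1, 4, 779], 'y': [4, 6], 'z': [8, 8]}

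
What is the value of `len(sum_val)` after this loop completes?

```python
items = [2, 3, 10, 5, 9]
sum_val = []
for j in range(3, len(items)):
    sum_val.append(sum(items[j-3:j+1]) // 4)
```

Number of 4-element averages
`sum_val` takes the values: [] → [5] → [5, 6]
So `len(sum_val)` = 2

Answer: 2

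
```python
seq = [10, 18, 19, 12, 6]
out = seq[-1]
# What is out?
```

Trace:
`seq = [10, 18, 19, 12, 6]` → seq = [10, 18, 19, 12, 6]
`out = seq[-1]` → out = 6
So out = 6

Answer: 6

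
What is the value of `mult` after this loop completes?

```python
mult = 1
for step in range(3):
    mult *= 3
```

3^3 = 27
`mult` takes the values: 1 → 3 → 9 → 27

Answer: 27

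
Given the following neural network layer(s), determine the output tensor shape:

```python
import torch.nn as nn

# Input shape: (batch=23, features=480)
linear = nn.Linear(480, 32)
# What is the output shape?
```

Input: (23, 480) -> Output: (23, 32)

Answer: (23, 32)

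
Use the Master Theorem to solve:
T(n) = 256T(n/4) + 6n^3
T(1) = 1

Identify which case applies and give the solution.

a=256, b=4, f(n)=6n^3. log_4(256) = 4. Since c=3 < 4, Case 1 applies: T(n) = Θ(n^log_b(a)) = O(n^4).

Answer: O(n^4) - Case 1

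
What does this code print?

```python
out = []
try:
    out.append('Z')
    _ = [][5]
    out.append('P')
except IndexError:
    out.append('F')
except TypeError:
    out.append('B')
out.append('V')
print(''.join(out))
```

Execution trace: 'Z' (try body) → 'F' (except IndexError) → 'V' (after the try/except). Output: ZFV

Answer: ZFV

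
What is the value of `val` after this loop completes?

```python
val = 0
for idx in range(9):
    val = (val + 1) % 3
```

Increment mod 3, 9 times = 0
`val` takes the values: 0 → 1 → 2 → 0 → 1 → 2 → 0 → 1 → 2 → 0

Answer: 0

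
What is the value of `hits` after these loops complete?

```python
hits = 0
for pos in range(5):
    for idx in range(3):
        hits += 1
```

5 * 3 = 15
`hits` takes the values: 0 → 1 → 2 → 3 → 4 → 5 → 6 → 7 → 8 → 9 → 10 → 11 → 12 → 13 → 14 → 15

Answer: 15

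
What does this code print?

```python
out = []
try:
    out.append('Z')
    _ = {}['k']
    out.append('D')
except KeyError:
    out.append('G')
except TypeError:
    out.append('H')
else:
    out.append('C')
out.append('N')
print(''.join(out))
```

Execution trace: 'Z' (try body) → 'G' (except KeyError) → 'N' (after the try/except). Output: ZGN

Answer: ZGN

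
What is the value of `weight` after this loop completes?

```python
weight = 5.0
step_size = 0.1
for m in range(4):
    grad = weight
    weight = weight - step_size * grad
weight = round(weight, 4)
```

Gradient descent: w = 5.0 * (1 - 0.1)^4
`weight` takes the values: 5.0 → 4.5 → 4.05 → 3.645 → 3.2805

Answer: 3.2805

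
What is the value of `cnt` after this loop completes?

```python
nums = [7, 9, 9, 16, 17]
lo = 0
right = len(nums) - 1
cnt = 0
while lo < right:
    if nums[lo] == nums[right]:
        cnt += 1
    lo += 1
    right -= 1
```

Count matching pairs from ends
`cnt` takes the values: 0

Answer: 0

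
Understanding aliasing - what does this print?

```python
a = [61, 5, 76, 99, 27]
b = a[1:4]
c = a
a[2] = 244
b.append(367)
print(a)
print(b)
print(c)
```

Key concept: slice vs alias.
Step by step:
`a = [61, 5, 76, 99, 27]` → a = [61, 5, 76, 99, 27]
`b = a[1:4]` → b = [5, 76, 99]
`c = a` → c = [61, 5, 76, 99, 27] (same object as a)
`a[2] = 244` → a = [61, 5, 244, 99, 27] (same object as c); c = [61, 5, 244, 99, 27] (same object as a)
`b.append(367)` → b = [5, 76, 99, 367]
`print(a)` → prints [61, 5, 244, 99, 27]
`print(b)` → prints [5, 76, 99, 367]
`print(c)` → prints [61, 5, 244, 99, 27]

Answer:
[61, 5, 244, 99, 27]
[5, 76, 99, 367]
[61, 5, 244, 99, 27]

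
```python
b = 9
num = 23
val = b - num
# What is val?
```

Trace:
`b = 9` → b = 9
`num = 23` → num = 23
`val = b - num` → val = -14
So val = -14

Answer: -14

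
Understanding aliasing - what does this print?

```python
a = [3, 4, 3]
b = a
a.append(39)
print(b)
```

Key concept: basic list aliasing.
Step by step:
`a = [3, 4, 3]` → a = [3, 4, 3]
`b = a` → b = [3, 4, 3] (same object as a)
`a.append(39)` → a = [3, 4, 3, 39] (same object as b); b = [3, 4, 3, 39] (same object as a)
`print(b)` → prints [3, 4, 3, 39]

Answer: [3, 4, 3, 39]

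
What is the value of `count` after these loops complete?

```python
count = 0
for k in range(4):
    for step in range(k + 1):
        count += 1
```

Triangle: 1 + 2 + ... + 4
`count` takes the values: 0 → 1 → 2 → 3 → 4 → 5 → 6 → 7 → 8 → 9 → 10

Answer: 10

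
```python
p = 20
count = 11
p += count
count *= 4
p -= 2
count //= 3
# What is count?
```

Trace:
`p = 20` → p = 20
`count = 11` → count = 11
`p += count` → p = 31
`count *= 4` → count = 44
`p -= 2` → p = 29
`count //= 3` → count = 14
So count = 14

Answer: 14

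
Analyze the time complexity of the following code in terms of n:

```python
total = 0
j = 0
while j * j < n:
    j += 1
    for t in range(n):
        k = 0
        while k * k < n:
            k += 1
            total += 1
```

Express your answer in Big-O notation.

Each loop level contributes: √n × n × √n. Multiplying the contributions gives O(n^2).

Answer: O(n^2)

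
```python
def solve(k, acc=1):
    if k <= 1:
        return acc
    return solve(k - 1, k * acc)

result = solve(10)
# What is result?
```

Accumulator trace (n, acc): (10, 1) -> (9, 10) -> (8, 90) -> (7, 720) -> (6, 5040) -> (5, 30240) -> (4, 151200) -> (3, 604800) -> (2, 1814400) -> (1, 3628800) -> return 3628800

Answer: 3628800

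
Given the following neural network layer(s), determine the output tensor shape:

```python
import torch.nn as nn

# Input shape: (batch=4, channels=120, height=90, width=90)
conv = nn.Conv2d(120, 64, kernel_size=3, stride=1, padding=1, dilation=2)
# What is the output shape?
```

Input: (4, 120, 90, 90) -> Output: (4, 64, 88, 88)

Answer: (4, 64, 88, 88)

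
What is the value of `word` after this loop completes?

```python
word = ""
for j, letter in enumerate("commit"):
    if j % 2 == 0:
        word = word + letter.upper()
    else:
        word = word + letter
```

Uppercase even positions in 'commit'
`word` takes the values: "" → "C" → "Co" → "CoM" → "CoMm" → "CoMmI" → "CoMmIt"

Answer: "CoMmIt"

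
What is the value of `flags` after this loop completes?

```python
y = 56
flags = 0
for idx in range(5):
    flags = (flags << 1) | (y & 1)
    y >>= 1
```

Reverse lowest 5 bits of 56
`flags` takes the values: 0 → 1 → 3

Answer: 3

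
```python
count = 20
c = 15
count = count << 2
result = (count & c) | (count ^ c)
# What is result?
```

Trace:
`count = 20` → count = 20
`c = 15` → c = 15
`count = count << 2` → count = 80
`result = (count & c) | (count ^ c)` → result = 95
So result = 95

Answer: 95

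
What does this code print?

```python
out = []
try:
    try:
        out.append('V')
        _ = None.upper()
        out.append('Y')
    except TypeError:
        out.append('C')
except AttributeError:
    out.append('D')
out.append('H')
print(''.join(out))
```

Execution trace: 'V' (try body) → 'D' (outer except AttributeError) → 'H' (after the try/except). Output: VDH

Answer: VDH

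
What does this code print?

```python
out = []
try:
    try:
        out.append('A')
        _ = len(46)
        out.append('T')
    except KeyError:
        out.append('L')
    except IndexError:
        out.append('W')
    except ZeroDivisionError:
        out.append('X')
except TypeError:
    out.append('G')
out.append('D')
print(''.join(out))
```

Execution trace: 'A' (try body) → 'G' (outer except TypeError) → 'D' (after the try/except). Output: AGD

Answer: AGD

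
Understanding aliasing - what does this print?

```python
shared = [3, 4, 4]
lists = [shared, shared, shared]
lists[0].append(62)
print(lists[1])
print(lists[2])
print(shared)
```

Key concept: list of same reference.
Step by step:
`shared = [3, 4, 4]` → shared = [3, 4, 4]
`lists = [shared, shared, shared]` → lists = [[3, 4, 4], [3, 4, 4], [3, 4, 4]]
`lists[0].append(62)` → shared = [3, 4, 4, 62]; lists = [[3, 4, 4, 62], [3, 4, 4, 62], [3, 4, 4, 62]]
`print(lists[1])` → prints [3, 4, 4, 62]
`print(lists[2])` → prints [3, 4, 4, 62]
`print(shared)` → prints [3, 4, 4, 62]

Answer:
[3, 4, 4, 62]
[3, 4, 4, 62]
[3, 4, 4, 62]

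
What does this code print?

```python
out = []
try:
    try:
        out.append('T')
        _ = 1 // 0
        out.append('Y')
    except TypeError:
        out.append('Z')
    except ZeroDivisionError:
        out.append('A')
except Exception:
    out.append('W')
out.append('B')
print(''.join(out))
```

Execution trace: 'T' (inner try body) → 'A' (inner except ZeroDivisionError) → 'B' (after the try/except). Output: TAB

Answer: TAB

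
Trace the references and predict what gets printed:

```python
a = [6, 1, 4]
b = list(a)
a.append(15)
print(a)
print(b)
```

Key concept: list() constructor creates copy.
Step by step:
`a = [6, 1, 4]` → a = [6, 1, 4]
`b = list(a)` → b = [6, 1, 4]
`a.append(15)` → a = [6, 1, 4, 15]
`print(a)` → prints [6, 1, 4, 15]
`print(b)` → prints [6, 1, 4]

Answer:
[6, 1, 4, 15]
[6, 1, 4]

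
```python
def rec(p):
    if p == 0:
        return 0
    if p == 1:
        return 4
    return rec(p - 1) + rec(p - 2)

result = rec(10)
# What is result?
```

Build up from base cases: rec(0)=0, rec(1)=4, rec(2)=4, rec(3)=8, rec(4)=12, rec(5)=20, rec(6)=32, ..., rec(10)=220

Answer: 220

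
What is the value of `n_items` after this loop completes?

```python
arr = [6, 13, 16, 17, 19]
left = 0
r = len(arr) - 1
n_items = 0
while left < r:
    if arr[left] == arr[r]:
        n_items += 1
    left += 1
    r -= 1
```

Count matching pairs from ends
`n_items` takes the values: 0

Answer: 0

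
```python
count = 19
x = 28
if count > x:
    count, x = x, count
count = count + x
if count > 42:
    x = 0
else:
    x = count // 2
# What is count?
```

Trace:
`count = 19` → count = 19
`x = 28` → x = 28
`if count > x: ...` → count > x is False → no variable changes
`count = count + x` → count = 47
`if count > 42: ...` → count > 42 is True → x = 0
So count = 47

Answer: 47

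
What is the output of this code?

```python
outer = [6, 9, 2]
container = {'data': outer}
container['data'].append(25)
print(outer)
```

Key concept: dict holds reference to list.
Step by step:
`outer = [6, 9, 2]` → outer = [6, 9, 2]
`container = {'data': outer}` → container = {'data': [6, 9, 2]}
`container['data'].append(25)` → outer = [6, 9, 2, 25]; container = {'data': [6, 9, 2, 25]}
`print(outer)` → prints [6, 9, 2, 25]

Answer: [6, 9, 2, 25]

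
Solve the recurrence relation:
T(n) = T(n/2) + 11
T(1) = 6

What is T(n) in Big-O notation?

Each step divides n by 2 and adds 11. After log_2(n) steps we reach T(1)=6. So T(n) = 11·log_2(n) + 6 = O(log n).

Answer: O(log n)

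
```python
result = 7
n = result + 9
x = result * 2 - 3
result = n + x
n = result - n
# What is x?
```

Trace:
`result = 7` → result = 7
`n = result + 9` → n = 16
`x = result * 2 - 3` → x = 11
`result = n + x` → result = 27
`n = result - n` → n = 11
So x = 11

Answer: 11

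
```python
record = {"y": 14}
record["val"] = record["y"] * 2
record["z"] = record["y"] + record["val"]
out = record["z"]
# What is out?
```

Trace:
`record = {"y": 14}` → record = {'y': 14}
`record["val"] = record["y"] * 2` → record = {'y': 14, 'val': 28}
`record["z"] = record["y"] + record["val"]` → record = {'y': 14, 'val': 28, 'z': 42}
`out = record["z"]` → out = 42
So out = 42

Answer: 42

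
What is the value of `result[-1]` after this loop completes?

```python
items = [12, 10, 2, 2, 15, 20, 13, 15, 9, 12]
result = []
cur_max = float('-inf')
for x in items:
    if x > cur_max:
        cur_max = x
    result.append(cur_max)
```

Running max ends at 20
`result` takes the values: [] → [12] → [12, 12] → [12, 12, 12] → [12, 12, 12, 12] → [12, 12, 12, 12, 15] → [12, 12, 12, 12, 15, 20] → [12, 12, 12, 12, 15, 20, 20] → [12, 12, 12, 12, 15, 20, 20, 20] → [12, 12, 12, 12, 15, 20, 20, 20, 20] → [12, 12, 12, 12, 15, 20, 20, 20, 20, 20]
So `result[-1]` = 20

Answer: 20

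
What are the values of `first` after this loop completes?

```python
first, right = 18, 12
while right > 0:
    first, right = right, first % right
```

GCD of 18 and 12
`first` takes the values: 18 → 12 → 6

Answer: 6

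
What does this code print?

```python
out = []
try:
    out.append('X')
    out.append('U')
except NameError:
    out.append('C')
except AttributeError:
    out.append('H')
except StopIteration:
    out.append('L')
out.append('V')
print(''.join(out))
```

Execution trace: 'X' (try body) → 'U' (try body, no exception) → 'V' (after the try/except). Output: XUV

Answer: XUV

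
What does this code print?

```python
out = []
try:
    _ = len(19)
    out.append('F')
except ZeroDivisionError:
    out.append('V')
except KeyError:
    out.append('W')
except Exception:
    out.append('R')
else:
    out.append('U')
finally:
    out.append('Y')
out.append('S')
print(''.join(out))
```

Execution trace: 'R' (except Exception) → 'Y' (finally) → 'S' (after the try/except). Output: RYS

Answer: RYS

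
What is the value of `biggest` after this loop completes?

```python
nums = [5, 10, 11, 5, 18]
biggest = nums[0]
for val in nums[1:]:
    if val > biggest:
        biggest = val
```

Maximum of [5, 10, 11, 5, 18]
`biggest` takes the values: 5 → 10 → 11 → 18

Answer: 18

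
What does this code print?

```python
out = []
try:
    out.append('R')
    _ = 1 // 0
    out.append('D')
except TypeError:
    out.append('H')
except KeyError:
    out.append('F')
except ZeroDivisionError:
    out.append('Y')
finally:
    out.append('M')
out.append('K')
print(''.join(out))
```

Execution trace: 'R' (try body) → 'Y' (except ZeroDivisionError) → 'M' (finally) → 'K' (after the try/except). Output: RYMK

Answer: RYMK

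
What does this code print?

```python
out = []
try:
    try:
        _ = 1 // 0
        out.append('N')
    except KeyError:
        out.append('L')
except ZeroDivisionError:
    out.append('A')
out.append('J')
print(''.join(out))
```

Execution trace: 'A' (outer except ZeroDivisionError) → 'J' (after the try/except). Output: AJ

Answer: AJ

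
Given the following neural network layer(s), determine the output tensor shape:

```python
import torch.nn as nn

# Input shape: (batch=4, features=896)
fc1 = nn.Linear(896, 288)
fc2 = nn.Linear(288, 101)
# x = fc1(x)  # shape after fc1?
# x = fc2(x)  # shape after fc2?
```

Input: (4, 896) -> after fc1: (4, 288) -> Output: (4, 101)

Answer: (4, 101)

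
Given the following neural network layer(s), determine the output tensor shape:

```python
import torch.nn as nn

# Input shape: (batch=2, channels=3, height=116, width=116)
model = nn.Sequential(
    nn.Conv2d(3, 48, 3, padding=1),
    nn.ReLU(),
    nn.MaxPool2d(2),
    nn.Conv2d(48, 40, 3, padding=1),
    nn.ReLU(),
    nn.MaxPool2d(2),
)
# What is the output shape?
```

Input: (2, 3, 116, 116) -> after first Conv2d: (2, 48, 116, 116) -> after first MaxPool2d: (2, 48, 58, 58) -> after second Conv2d: (2, 40, 58, 58) -> Output: (2, 40, 29, 29)

Answer: (2, 40, 29, 29)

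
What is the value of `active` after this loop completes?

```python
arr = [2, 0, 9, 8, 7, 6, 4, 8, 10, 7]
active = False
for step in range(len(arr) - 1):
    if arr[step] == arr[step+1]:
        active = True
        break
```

Check consecutive duplicates in [2, 0, 9, 8, 7, 6, 4, 8, 10, 7]
`active` takes the values: False

Answer: False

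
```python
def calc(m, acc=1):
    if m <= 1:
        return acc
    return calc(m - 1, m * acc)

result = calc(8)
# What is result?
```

Accumulator trace (n, acc): (8, 1) -> (7, 8) -> (6, 56) -> (5, 336) -> (4, 1680) -> (3, 6720) -> (2, 20160) -> (1, 40320) -> return 40320

Answer: 40320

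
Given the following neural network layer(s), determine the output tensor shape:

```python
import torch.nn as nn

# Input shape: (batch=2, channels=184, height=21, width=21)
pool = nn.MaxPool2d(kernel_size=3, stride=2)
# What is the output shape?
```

Input: (2, 184, 21, 21) -> Output: (2, 184, 10, 10)

Answer: (2, 184, 10, 10)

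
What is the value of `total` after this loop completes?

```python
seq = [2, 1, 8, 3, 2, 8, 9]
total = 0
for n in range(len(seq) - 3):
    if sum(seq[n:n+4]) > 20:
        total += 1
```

Count windows with sum > 20
`total` takes the values: 0 → 1 → 2

Answer: 2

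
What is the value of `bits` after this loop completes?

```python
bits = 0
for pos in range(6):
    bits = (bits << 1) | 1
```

Build 6 consecutive 1-bits: 0b111111
`bits` takes the values: 0 → 1 → 3 → 7 → 15 → 31 → 63

Answer: 63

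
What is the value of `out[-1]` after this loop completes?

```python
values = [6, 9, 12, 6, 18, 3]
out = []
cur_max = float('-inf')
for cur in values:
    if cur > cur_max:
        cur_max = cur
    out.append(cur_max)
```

Running max ends at 18
`out` takes the values: [] → [6] → [6, 9] → [6, 9, 12] → [6, 9, 12, 12] → [6, 9, 12, 12, 18] → [6, 9, 12, 12, 18, 18]
So `out[-1]` = 18

Answer: 18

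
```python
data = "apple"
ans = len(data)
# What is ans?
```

Trace:
`data = "apple"` → data = 'apple'
`ans = len(data)` → ans = 5
So ans = 5

Answer: 5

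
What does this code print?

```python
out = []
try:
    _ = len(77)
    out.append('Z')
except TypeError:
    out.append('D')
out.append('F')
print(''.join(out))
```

Execution trace: 'D' (except TypeError) → 'F' (after the try/except). Output: DF

Answer: DF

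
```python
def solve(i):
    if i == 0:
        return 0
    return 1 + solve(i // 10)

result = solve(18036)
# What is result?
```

Count of digits of 18036: 5

Answer: 5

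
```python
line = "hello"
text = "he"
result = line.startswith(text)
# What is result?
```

Trace:
`line = "hello"` → line = 'hello'
`text = "he"` → text = 'he'
`result = line.startswith(text)` → result = True
So result = True

Answer: True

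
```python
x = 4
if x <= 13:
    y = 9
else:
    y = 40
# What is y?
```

Trace:
`x = 4` → x = 4
`if x <= 13: ...` → x <= 13 is True → y = 9
So y = 9

Answer: 9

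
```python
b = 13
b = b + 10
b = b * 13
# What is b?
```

Trace:
`b = 13` → b = 13
`b = b + 10` → b = 23
`b = b * 13` → b = 299
So b = 299

Answer: 299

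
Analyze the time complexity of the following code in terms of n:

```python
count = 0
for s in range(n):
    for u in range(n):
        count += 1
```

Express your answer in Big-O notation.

Each loop level contributes: n × n. Multiplying the contributions gives O(n^2).

Answer: O(n^2)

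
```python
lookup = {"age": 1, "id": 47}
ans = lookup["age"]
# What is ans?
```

Trace:
`lookup = {"age": 1, "id": 47}` → lookup = {'age': 1, 'id': 47}
`ans = lookup["age"]` → ans = 1
So ans = 1

Answer: 1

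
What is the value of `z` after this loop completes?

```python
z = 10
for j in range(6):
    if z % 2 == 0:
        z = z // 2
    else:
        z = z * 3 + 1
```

Collatz-style transformation from 10
`z` takes the values: 10 → 5 → 16 → 8 → 4 → 2 → 1

Answer: 1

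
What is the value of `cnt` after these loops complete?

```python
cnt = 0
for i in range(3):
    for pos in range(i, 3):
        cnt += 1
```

Upper triangle: 3 + 2 + ... + 1
`cnt` takes the values: 0 → 1 → 2 → 3 → 4 → 5 → 6

Answer: 6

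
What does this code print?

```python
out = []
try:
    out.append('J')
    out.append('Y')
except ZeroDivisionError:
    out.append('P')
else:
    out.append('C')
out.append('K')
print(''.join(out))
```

Execution trace: 'J' (try body) → 'Y' (try body, no exception) → 'C' (else) → 'K' (after the try/except). Output: JYCK

Answer: JYCK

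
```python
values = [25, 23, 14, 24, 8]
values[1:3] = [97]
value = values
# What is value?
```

Trace:
`values = [25, 23, 14, 24, 8]` → values = [25, 23, 14, 24, 8]
`values[1:3] = [97]` → values = [25, 97, 24, 8]
`value = values` → value = [25, 97, 24, 8]
So value = [25, 97, 24, 8]

Answer: [25, 97, 24, 8]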